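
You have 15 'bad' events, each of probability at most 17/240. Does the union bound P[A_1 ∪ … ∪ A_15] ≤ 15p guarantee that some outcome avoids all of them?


Union bound: P[∪_{i=1}^{15} A_i] ≤ Σ_i P[A_i] ≤ 15·p = 15·(17/240) = 17/16.
Numerically: 17/16 ≈ 1.0625.
Is 17/16 < 1? NO.
Since the bound 17/16 is ≥ 1, the union bound is uninformative here; it does NOT by itself certify existence.

15·p = 17/16 ≈ 1.0625; existence NOT certified by the union bound.


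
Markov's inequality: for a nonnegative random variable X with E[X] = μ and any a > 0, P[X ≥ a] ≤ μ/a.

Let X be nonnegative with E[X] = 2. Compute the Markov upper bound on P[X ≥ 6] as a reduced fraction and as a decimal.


μ = E[X] = 2, a = 6.
Markov: P[X ≥ 6] ≤ μ/a = (2)/6 = 1/3.
Numerically: ≈ 0.333.
(Since a = 6 > μ = 2.000, the bound 1/3 is < 1 and informative.)

P[X ≥ 6] ≤ 1/3 ≈ 0.333.


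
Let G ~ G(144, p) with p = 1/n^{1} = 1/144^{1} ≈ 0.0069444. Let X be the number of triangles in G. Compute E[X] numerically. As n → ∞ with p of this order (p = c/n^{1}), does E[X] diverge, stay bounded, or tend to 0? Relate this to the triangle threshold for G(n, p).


Number of potential triangles: C(144, 3) = 487344.
Each occurs with probability p³ ≈ (0.0069444)³ ≈ 3.3489798e-07.
By linearity: E[X] = C(144, 3)·p³ ≈ 487344 · 3.3489798e-07 ≈ 0.16321.
Here α = 1, so p = 1/n is exactly at the triangle threshold p ~ 1/n. Asymptotically E[X] → c³/6 = 1³/6 = 1/6 ≈ 0.16667, a bounded constant. In this regime the triangle count is asymptotically Poisson(c³/6).

E[X] ≈ 0.16321; in regime p = Θ(1/n^{1}) E[X] stays bounded (at the triangle threshold p ~ 1/n).


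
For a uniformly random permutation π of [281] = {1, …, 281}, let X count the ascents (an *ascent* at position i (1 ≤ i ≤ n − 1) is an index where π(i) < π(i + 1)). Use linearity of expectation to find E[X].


Write X = Σ X_I over i = 1, …, 280, with X_I the indicator of one ascent.
There are 280 indicators.
For each fixed i, the pair (π(i), π(i+1)) is a uniformly random ordered pair of distinct values from {1, …, 281}; by symmetry P[π(i) < π(i+1)] = 1/2.
By linearity: E[X] = 280 · (1/2) = (281 − 1) · (1/2) = 140 ≈ 140.0000.

E[X] = 140 = 140.0000.


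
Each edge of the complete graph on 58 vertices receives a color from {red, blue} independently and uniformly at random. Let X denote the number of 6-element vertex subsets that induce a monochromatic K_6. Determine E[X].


Let X = Σ_S X_S over the C(58, 6) = 40475358 subsets S of size 6, where X_S = 1 if the K_6 on S is monochromatic.
For a fixed S, the K_6 on S has C(6, 2) = 15 edges. P[all 15 edges red] = (1/2)^15, and likewise for blue, so P[monochromatic] = 2·(1/2)^15 = 2^{1 − 15} = 1/16384.
Summing: E[X] = C(58, 6) · 2^{1 − 15} = 40475358 · 1/16384 = 20237679/8192.
Numerically: E[X] ≈ 2470.41980.

E[X] = C(58,6)·2^(1−C(6,2)) = 20237679/8192 ≈ 2470.41980.


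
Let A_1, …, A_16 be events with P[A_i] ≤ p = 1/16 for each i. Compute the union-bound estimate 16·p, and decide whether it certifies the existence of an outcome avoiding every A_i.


Union bound: P[∪_{i=1}^{16} A_i] ≤ Σ_i P[A_i] ≤ 16·p = 16·(1/16) = 1.
Numerically: 1 ≈ 1.000.
Is 1 < 1? NO.
Since the bound 1 is ≥ 1, the union bound is uninformative here; it does NOT by itself certify existence.

16·p = 1 ≈ 1.000; existence NOT certified by the union bound.


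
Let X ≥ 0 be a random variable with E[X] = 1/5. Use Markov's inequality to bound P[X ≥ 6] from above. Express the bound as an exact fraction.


μ = E[X] = 1/5, a = 6.
Markov: P[X ≥ 6] ≤ μ/a = (1/5)/6 = 1/30.
Numerically: ≈ 0.03333.
(Since a = 6 > μ = 0.20000, the bound 1/30 is < 1 and informative.)

P[X ≥ 6] ≤ 1/30 ≈ 0.03333.


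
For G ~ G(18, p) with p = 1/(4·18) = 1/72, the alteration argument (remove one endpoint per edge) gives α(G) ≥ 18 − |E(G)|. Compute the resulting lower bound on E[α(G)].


E[|E(G)|] = C(18, 2)·p = 153 · (1/72) = 17/8.
E[α(G)] ≥ n − E[|E(G)|] = 18 − 17/8 = 127/8.
Numerically: ≈ 15.875.
(This is only a lower bound; the true E[α(G)] may be larger.)

E[α(G)] ≥ 127/8 ≈ 15.875.


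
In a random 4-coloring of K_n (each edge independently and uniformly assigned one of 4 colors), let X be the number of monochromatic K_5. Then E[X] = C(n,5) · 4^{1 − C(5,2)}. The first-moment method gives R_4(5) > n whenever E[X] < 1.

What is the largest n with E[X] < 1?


We need C(n, 5) · 4^{1 − 10} < 1, i.e. C(n, 5) < 4^{10 − 1} = 262144.
Check values of n near the boundary:
  n = 28: C(28, 5) = 98280; 98280 < 262144? YES
  n = 29: C(29, 5) = 118755; 118755 < 262144? YES
  n = 30: C(30, 5) = 142506; 142506 < 262144? YES
  n = 31: C(31, 5) = 169911; 169911 < 262144? YES
  n = 32: C(32, 5) = 201376; 201376 < 262144? YES
  n = 33: C(33, 5) = 237336; 237336 < 262144? YES
  n = 34: C(34, 5) = 278256; 278256 < 262144? NO
The largest n with C(n, 5) < 262144 is n = 33 (where E[X] = 29667/32768 ≈ 0.9054). Hence R_4(5) > 33, i.e. R_4(5) ≥ 34.

Largest n = 33; hence R_4(5) > 33.


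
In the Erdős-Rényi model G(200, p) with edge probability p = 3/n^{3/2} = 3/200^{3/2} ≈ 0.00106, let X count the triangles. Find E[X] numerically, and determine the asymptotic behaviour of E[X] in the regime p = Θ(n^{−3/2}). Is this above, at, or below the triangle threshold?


Number of potential triangles: C(200, 3) = 1313400.
Each occurs with probability p³ ≈ (0.00106)³ ≈ 1.19324e-09.
By linearity: E[X] = C(200, 3)·p³ ≈ 1313400 · 1.19324e-09 ≈ 0.002.
Since α = 3/2 > 1, p = c/n^{3/2} = o(1/n) is below the triangle threshold p ~ 1/n. Asymptotically E[X] ~ (c³/6)·n^{3(1−α)} = (3³/6)·n^{-1.5} → 0, so by Markov's inequality G has no triangles w.h.p.

E[X] ≈ 0.002; in regime p = Θ(1/n^{3/2}) E[X] tends to 0 (below the triangle threshold p ~ 1/n).


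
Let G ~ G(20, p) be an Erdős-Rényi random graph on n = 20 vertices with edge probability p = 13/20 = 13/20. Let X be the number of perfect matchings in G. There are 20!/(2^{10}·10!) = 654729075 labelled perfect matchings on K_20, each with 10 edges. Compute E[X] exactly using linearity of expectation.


K_20 has 20!/(2^{10}·10!) = 654729075 labelled perfect matchings.
For each such perfect matching H, let X_H = 1 if all 10 edges of H are present in G. Then P[X_H = 1] = p^{10} = (13/20)^{10} = 137858491849/10240000000000.
Summing the indicators: E[X] = Σ_H E[X_H] = 654729075 · p^{10} = 654729075 · 137858491849/10240000000000 = 3610398513967632387/409600000000.
Numerically: E[X] ≈ 8.814e+06.

E[X] = 654729075 · (13/20)^{10} = 3610398513967632387/409600000000 ≈ 8.814e+06.


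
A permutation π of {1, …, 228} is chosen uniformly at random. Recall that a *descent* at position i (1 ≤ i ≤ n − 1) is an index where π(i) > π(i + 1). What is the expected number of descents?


Write X = Σ X_I over i = 1, …, 227, with X_I the indicator of one descent.
There are 227 indicators.
For each fixed i, the pair (π(i), π(i+1)) is a uniformly random ordered pair of distinct values from {1, …, 228}; by symmetry P[π(i) > π(i+1)] = 1/2.
By linearity: E[X] = 227 · (1/2) = (228 − 1) · (1/2) = 227/2 ≈ 113.500000.

E[X] = 227/2 = 113.500000.


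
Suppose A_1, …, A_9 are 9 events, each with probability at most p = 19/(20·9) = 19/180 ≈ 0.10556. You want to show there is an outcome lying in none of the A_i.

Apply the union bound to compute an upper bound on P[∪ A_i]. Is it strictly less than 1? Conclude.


Union bound: P[∪_{i=1}^{9} A_i] ≤ Σ_i P[A_i] ≤ 9·p = 9·(19/180) = 19/20.
Numerically: 19/20 ≈ 0.95000.
Is 19/20 < 1? YES.
Since P[∪ A_i] ≤ 19/20 < 1, the complement has P[∩ A_i^c] ≥ 1 − 19/20 = 1/20 > 0, so some outcome avoids every A_i.

9·p = 19/20 ≈ 0.95000; existence CERTIFIED by the union bound.


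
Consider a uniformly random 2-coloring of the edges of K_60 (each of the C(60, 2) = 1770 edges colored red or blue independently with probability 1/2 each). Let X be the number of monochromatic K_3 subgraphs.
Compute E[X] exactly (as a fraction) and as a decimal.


Let X = Σ_S X_S over the C(60, 3) = 34220 subsets S of size 3, where X_S = 1 if the K_3 on S is monochromatic.
For a fixed S, the K_3 on S has C(3, 2) = 3 edges. P[all 3 edges red] = (1/2)^3, and likewise for blue, so P[monochromatic] = 2·(1/2)^3 = 2^{1 − 3} = 1/4.
By linearity: E[X] = C(60, 3) · 2^{1 − 3} = 34220 · 1/4 = 8555.
Numerically: E[X] ≈ 8555.000000.

E[X] = C(60,3)·2^(1−C(3,2)) = 8555 ≈ 8555.000000.


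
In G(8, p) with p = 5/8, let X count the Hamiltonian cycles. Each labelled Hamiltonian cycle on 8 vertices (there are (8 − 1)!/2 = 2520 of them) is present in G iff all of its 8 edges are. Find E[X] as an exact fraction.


K_8 has (8 − 1)!/2 = 2520 labelled Hamiltonian cycles.
For each such Hamiltonian cycle H, let X_H = 1 if all 8 edges of H are present in G. Then P[X_H = 1] = p^{8} = (5/8)^{8} = 390625/16777216.
By linearity: E[X] = Σ_H E[X_H] = 2520 · p^{8} = 2520 · 390625/16777216 = 123046875/2097152.
Numerically: E[X] ≈ 58.67.

E[X] = 2520 · (5/8)^{8} = 123046875/2097152 ≈ 58.67.


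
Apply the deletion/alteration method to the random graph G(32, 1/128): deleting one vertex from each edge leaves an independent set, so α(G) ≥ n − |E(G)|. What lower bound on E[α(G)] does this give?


E[|E(G)|] = C(32, 2)·p = 496 · (1/128) = 31/8.
E[α(G)] ≥ n − E[|E(G)|] = 32 − 31/8 = 225/8.
Numerically: ≈ 28.1250.
(This is only a lower bound; the true E[α(G)] may be larger.)

E[α(G)] ≥ 225/8 ≈ 28.1250.


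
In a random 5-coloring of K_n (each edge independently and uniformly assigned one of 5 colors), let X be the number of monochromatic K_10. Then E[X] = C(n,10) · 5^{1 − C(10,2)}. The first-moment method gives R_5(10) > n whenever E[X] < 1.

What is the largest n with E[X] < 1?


We need C(n, 10) · 5^{1 − 45} < 1, i.e. C(n, 10) < 5^{45 − 1} = 5684341886080801486968994140625.
Check values of n near the boundary:
  n = 5388: C(5388, 10) = 5634865093375880654852250419586; 5634865093375880654852250419586 < 5684341886080801486968994140625? YES
  n = 5389: C(5389, 10) = 5645340767466558997768874792926; 5645340767466558997768874792926 < 5684341886080801486968994140625? YES
  n = 5390: C(5390, 10) = 5655833965919099070255434039753; 5655833965919099070255434039753 < 5684341886080801486968994140625? YES
  n = 5391: C(5391, 10) = 5666344714787188828795213697883; 5666344714787188828795213697883 < 5684341886080801486968994140625? YES
  n = 5392: C(5392, 10) = 5676873040158402483252283957448; 5676873040158402483252283957448 < 5684341886080801486968994140625? YES
  n = 5393: C(5393, 10) = 5687418968154238267170642278008; 5687418968154238267170642278008 < 5684341886080801486968994140625? NO
  n = 5394: C(5394, 10) = 5697982524930156243149785372878; 5697982524930156243149785372878 < 5684341886080801486968994140625? NO
  n = 5395: C(5395, 10) = 5708563736675616143322765475706; 5708563736675616143322765475706 < 5684341886080801486968994140625? NO
The largest n with C(n, 10) < 5684341886080801486968994140625 is n = 5392 (where E[X] = 5676873040158402483252283957448/5684341886080801486968994140625 ≈ 0.998686). Hence R_5(10) > 5392, i.e. R_5(10) ≥ 5393.

Largest n = 5392; hence R_5(10) > 5392.


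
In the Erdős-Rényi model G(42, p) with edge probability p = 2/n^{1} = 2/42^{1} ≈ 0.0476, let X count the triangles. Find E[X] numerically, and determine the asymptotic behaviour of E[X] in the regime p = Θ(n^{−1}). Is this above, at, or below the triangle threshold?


Number of potential triangles: C(42, 3) = 11480.
Each occurs with probability p³ ≈ (0.0476)³ ≈ 1.07980e-04.
By linearity: E[X] = C(42, 3)·p³ ≈ 11480 · 1.07980e-04 ≈ 1.240.
Here α = 1, so p = 2/n is exactly at the triangle threshold p ~ 1/n. Asymptotically E[X] → c³/6 = 2³/6 = 4/3 ≈ 1.333, a bounded constant. In this regime the triangle count is asymptotically Poisson(c³/6).

E[X] ≈ 1.240; in regime p = Θ(1/n^{1}) E[X] stays bounded (at the triangle threshold p ~ 1/n).


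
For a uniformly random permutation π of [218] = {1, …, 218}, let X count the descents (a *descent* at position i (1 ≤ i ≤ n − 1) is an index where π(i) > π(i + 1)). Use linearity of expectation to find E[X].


Write X = Σ X_I over i = 1, …, 217, with X_I the indicator of one descent.
There are 217 indicators.
For each fixed i, the pair (π(i), π(i+1)) is a uniformly random ordered pair of distinct values from {1, …, 218}; by symmetry P[π(i) > π(i+1)] = 1/2.
By linearity: E[X] = 217 · (1/2) = (218 − 1) · (1/2) = 217/2 ≈ 108.5000.

E[X] = 217/2 = 108.5000.


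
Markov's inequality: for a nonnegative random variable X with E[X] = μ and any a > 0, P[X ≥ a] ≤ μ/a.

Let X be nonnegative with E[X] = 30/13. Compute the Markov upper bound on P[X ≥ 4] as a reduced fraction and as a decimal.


μ = E[X] = 30/13, a = 4.
Markov: P[X ≥ 4] ≤ μ/a = (30/13)/4 = 15/26.
Numerically: ≈ 0.57692.
(Since a = 4 > μ = 2.30769, the bound 15/26 is < 1 and informative.)

P[X ≥ 4] ≤ 15/26 ≈ 0.57692.


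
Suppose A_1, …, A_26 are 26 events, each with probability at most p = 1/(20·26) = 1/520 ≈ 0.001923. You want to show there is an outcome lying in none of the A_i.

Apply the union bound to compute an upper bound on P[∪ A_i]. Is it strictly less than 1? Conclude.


Union bound: P[∪_{i=1}^{26} A_i] ≤ Σ_i P[A_i] ≤ 26·p = 26·(1/520) = 1/20.
Numerically: 1/20 ≈ 0.050000.
Is 1/20 < 1? YES.
Since P[∪ A_i] ≤ 1/20 < 1, the complement has P[∩ A_i^c] ≥ 1 − 1/20 = 19/20 > 0, so some outcome avoids every A_i.

26·p = 1/20 ≈ 0.050000; existence CERTIFIED by the union bound.


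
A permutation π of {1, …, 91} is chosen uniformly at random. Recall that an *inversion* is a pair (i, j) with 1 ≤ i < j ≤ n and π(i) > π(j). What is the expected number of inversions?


Write X = Σ X_I over the C(91, 2) = 4095 pairs i < j, with X_I the indicator of one inversion.
There are 4095 indicators.
For each fixed pair i < j, the values π(i) and π(j) are two distinct elements of {1, …, 91} in uniformly random order; by symmetry P[π(i) > π(j)] = 1/2.
By linearity: E[X] = 4095 · (1/2) = C(91, 2) · (1/2) = 4095/2 = 4095/2 ≈ 2047.5000.

E[X] = 4095/2 = 2047.5000.


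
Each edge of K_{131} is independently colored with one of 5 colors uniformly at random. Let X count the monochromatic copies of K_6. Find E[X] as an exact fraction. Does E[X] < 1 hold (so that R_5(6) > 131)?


E[X] = C(131, 6) · 5^{1 − 15} = 6249655776 · 5^{−14} = 6249655776/6103515625.
As a reduced fraction: E[X] = 6249655776/6103515625 ≈ 1.02394.
Is E[X] < 1? NO.
Since E[X] ≥ 1, the first-moment bound is inconclusive at n = 131; it does NOT by itself certify R_5(6) > 131.

E[X] = 6249655776/6103515625 ≈ 1.02394; E[X] ≥ 1; first-moment method inconclusive here.


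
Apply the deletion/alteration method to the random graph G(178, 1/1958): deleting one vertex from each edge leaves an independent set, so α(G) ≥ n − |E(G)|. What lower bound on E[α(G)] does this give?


E[|E(G)|] = C(178, 2)·p = 15753 · (1/1958) = 177/22.
E[α(G)] ≥ n − E[|E(G)|] = 178 − 177/22 = 3739/22.
Numerically: ≈ 169.9545.
(This is only a lower bound; the true E[α(G)] may be larger.)

E[α(G)] ≥ 3739/22 ≈ 169.9545.


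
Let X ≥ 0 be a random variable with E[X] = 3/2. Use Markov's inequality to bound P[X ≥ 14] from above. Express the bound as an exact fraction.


μ = E[X] = 3/2, a = 14.
Markov: P[X ≥ 14] ≤ μ/a = (3/2)/14 = 3/28.
Numerically: ≈ 0.107.
(Since a = 14 > μ = 1.500, the bound 3/28 is < 1 and informative.)

P[X ≥ 14] ≤ 3/28 ≈ 0.107.


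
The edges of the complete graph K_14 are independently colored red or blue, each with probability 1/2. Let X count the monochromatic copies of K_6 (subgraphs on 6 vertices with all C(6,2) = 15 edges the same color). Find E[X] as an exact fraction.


Let X = Σ_S X_S over the C(14, 6) = 3003 subsets S of size 6, where X_S = 1 if the K_6 on S is monochromatic.
For a fixed S, the K_6 on S has C(6, 2) = 15 edges. P[all 15 edges red] = (1/2)^15, and likewise for blue, so P[monochromatic] = 2·(1/2)^15 = 2^{1 − 15} = 1/16384.
Summing: E[X] = C(14, 6) · 2^{1 − 15} = 3003 · 1/16384 = 3003/16384.
Numerically: E[X] ≈ 0.183.

E[X] = C(14,6)·2^(1−C(6,2)) = 3003/16384 ≈ 0.183.


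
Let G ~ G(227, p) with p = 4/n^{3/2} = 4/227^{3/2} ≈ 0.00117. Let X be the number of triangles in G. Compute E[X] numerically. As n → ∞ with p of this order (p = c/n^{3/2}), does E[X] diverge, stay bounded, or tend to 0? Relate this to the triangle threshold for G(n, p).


Number of potential triangles: C(227, 3) = 1923825.
Each occurs with probability p³ ≈ (0.00117)³ ≈ 1.59979e-09.
By linearity: E[X] = C(227, 3)·p³ ≈ 1923825 · 1.59979e-09 ≈ 0.003.
Since α = 3/2 > 1, p = c/n^{3/2} = o(1/n) is below the triangle threshold p ~ 1/n. Asymptotically E[X] ~ (c³/6)·n^{3(1−α)} = (4³/6)·n^{-1.5} → 0, so by Markov's inequality G has no triangles w.h.p.

E[X] ≈ 0.003; in regime p = Θ(1/n^{3/2}) E[X] tends to 0 (below the triangle threshold p ~ 1/n).


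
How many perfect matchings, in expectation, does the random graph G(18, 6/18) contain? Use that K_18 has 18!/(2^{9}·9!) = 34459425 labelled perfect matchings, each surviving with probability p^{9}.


K_18 has 18!/(2^{9}·9!) = 34459425 labelled perfect matchings.
For each such perfect matching H, let X_H = 1 if all 9 edges of H are present in G. Then P[X_H = 1] = p^{9} = (1/3)^{9} = 1/19683.
By linearity: E[X] = Σ_H E[X_H] = 34459425 · p^{9} = 34459425 · 1/19683 = 425425/243.
Numerically: E[X] ≈ 1750.7.

E[X] = 34459425 · (1/3)^{9} = 425425/243 ≈ 1750.7.


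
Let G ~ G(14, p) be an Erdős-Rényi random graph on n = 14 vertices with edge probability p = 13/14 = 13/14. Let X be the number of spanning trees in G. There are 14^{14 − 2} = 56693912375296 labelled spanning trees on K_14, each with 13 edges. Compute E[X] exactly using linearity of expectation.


K_14 has 14^{14 − 2} = 56693912375296 labelled spanning trees.
For each such spanning tree H, let X_H = 1 if all 13 edges of H are present in G. Then P[X_H = 1] = p^{13} = (13/14)^{13} = 302875106592253/793714773254144.
Summing the indicators: E[X] = Σ_H E[X_H] = 56693912375296 · p^{13} = 56693912375296 · 302875106592253/793714773254144 = 302875106592253/14.
Numerically: E[X] ≈ 2.163e+13.

E[X] = 56693912375296 · (13/14)^{13} = 302875106592253/14 ≈ 2.163e+13.


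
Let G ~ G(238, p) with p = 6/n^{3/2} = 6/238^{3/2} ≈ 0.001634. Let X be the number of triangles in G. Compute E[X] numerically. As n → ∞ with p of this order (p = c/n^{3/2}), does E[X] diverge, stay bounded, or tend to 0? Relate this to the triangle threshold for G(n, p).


Number of potential triangles: C(238, 3) = 2218636.
Each occurs with probability p³ ≈ (0.001634)³ ≈ 4.363726e-09.
By linearity: E[X] = C(238, 3)·p³ ≈ 2218636 · 4.363726e-09 ≈ 0.0097.
Since α = 3/2 > 1, p = c/n^{3/2} = o(1/n) is below the triangle threshold p ~ 1/n. Asymptotically E[X] ~ (c³/6)·n^{3(1−α)} = (6³/6)·n^{-1.5} → 0, so by Markov's inequality G has no triangles w.h.p.

E[X] ≈ 0.0097; in regime p = Θ(1/n^{3/2}) E[X] tends to 0 (below the triangle threshold p ~ 1/n).


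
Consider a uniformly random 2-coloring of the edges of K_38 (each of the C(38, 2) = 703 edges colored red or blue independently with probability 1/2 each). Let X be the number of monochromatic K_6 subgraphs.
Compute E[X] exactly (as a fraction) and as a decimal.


Let X = Σ_S X_S over the C(38, 6) = 2760681 subsets S of size 6, where X_S = 1 if the K_6 on S is monochromatic.
For a fixed S, the K_6 on S has C(6, 2) = 15 edges. P[all 15 edges red] = (1/2)^15, and likewise for blue, so P[monochromatic] = 2·(1/2)^15 = 2^{1 − 15} = 1/16384.
Summing: E[X] = C(38, 6) · 2^{1 − 15} = 2760681 · 1/16384 = 2760681/16384.
Numerically: E[X] ≈ 168.4986.

E[X] = C(38,6)·2^(1−C(6,2)) = 2760681/16384 ≈ 168.4986.


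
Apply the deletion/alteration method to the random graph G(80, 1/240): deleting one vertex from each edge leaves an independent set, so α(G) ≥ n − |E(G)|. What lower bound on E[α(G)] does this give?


E[|E(G)|] = C(80, 2)·p = 3160 · (1/240) = 79/6.
E[α(G)] ≥ n − E[|E(G)|] = 80 − 79/6 = 401/6.
Numerically: ≈ 66.8333.
(This is only a lower bound; the true E[α(G)] may be larger.)

E[α(G)] ≥ 401/6 ≈ 66.8333.


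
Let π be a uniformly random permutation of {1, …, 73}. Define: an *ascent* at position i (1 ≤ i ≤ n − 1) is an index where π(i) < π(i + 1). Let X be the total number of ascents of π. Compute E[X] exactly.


Write X = Σ X_I over i = 1, …, 72, with X_I the indicator of one ascent.
There are 72 indicators.
For each fixed i, the pair (π(i), π(i+1)) is a uniformly random ordered pair of distinct values from {1, …, 73}; by symmetry P[π(i) < π(i+1)] = 1/2.
By linearity: E[X] = 72 · (1/2) = (73 − 1) · (1/2) = 36 ≈ 36.0000.

E[X] = 36 = 36.0000.


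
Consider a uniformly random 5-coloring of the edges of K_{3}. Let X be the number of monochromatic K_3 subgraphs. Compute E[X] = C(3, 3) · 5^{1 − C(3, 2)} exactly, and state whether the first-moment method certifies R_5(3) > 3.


E[X] = C(3, 3) · 5^{1 − 3} = 1 · 5^{−2} = 1/25.
As a reduced fraction: E[X] = 1/25 ≈ 0.0400.
Is E[X] < 1? YES.
Since E[X] < 1, there exists a 5-coloring of K_{3} with no monochromatic K_3; hence R_5(3) > 3.

E[X] = 1/25 ≈ 0.0400; E[X] < 1, so R_5(3) > 3.


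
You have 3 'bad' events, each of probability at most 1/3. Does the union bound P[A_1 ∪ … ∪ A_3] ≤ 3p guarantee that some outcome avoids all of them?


Union bound: P[∪_{i=1}^{3} A_i] ≤ Σ_i P[A_i] ≤ 3·p = 3·(1/3) = 1.
Numerically: 1 ≈ 1.0000.
Is 1 < 1? NO.
Since the bound 1 is ≥ 1, the union bound is uninformative here; it does NOT by itself certify existence.

3·p = 1 ≈ 1.0000; existence NOT certified by the union bound.


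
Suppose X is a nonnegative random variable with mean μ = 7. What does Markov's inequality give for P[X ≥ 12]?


μ = E[X] = 7, a = 12.
Markov: P[X ≥ 12] ≤ μ/a = (7)/12 = 7/12.
Numerically: ≈ 0.58333.
(Since a = 12 > μ = 7.00000, the bound 7/12 is < 1 and informative.)

P[X ≥ 12] ≤ 7/12 ≈ 0.58333.


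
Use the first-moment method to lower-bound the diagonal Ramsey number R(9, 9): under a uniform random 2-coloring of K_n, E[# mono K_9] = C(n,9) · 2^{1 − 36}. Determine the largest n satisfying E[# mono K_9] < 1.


We need C(n, 9) · 2^{1 − 36} < 1, i.e. C(n, 9) < 2^{36 − 1} = 34359738368.
Check values of n near the boundary:
  n = 63: C(63, 9) = 23667689815; 23667689815 < 34359738368? YES
  n = 64: C(64, 9) = 27540584512; 27540584512 < 34359738368? YES
  n = 65: C(65, 9) = 31966749880; 31966749880 < 34359738368? YES
  n = 66: C(66, 9) = 37014131440; 37014131440 < 34359738368? NO
  n = 67: C(67, 9) = 42757703560; 42757703560 < 34359738368? NO
  n = 68: C(68, 9) = 49280065120; 49280065120 < 34359738368? NO
The largest n with C(n, 9) < 34359738368 is n = 65 (where E[X] = 3995843735/4294967296 ≈ 0.930355). Hence R(9, 9) > 65, i.e. R(9, 9) ≥ 66.

Largest n = 65; hence R(9, 9) > 65.


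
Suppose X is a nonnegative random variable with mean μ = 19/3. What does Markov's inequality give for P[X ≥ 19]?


μ = E[X] = 19/3, a = 19.
Markov: P[X ≥ 19] ≤ μ/a = (19/3)/19 = 1/3.
Numerically: ≈ 0.333333.
(Since a = 19 > μ = 6.333333, the bound 1/3 is < 1 and informative.)

P[X ≥ 19] ≤ 1/3 ≈ 0.333333.


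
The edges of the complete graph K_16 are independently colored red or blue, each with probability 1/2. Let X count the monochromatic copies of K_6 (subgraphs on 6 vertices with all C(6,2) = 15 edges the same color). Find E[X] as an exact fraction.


Let X = Σ_S X_S over the C(16, 6) = 8008 subsets S of size 6, where X_S = 1 if the K_6 on S is monochromatic.
For a fixed S, the K_6 on S has C(6, 2) = 15 edges. P[all 15 edges red] = (1/2)^15, and likewise for blue, so P[monochromatic] = 2·(1/2)^15 = 2^{1 − 15} = 1/16384.
Summing: E[X] = C(16, 6) · 2^{1 − 15} = 8008 · 1/16384 = 1001/2048.
Numerically: E[X] ≈ 0.488770.

E[X] = C(16,6)·2^(1−C(6,2)) = 1001/2048 ≈ 0.488770.


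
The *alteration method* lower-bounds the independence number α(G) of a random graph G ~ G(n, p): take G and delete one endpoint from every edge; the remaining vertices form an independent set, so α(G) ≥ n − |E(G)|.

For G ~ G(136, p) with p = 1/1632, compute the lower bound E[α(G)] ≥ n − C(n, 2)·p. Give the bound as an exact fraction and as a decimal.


E[|E(G)|] = C(136, 2)·p = 9180 · (1/1632) = 45/8.
E[α(G)] ≥ n − E[|E(G)|] = 136 − 45/8 = 1043/8.
Numerically: ≈ 130.37500.
(This is only a lower bound; the true E[α(G)] may be larger.)

E[α(G)] ≥ 1043/8 ≈ 130.37500.


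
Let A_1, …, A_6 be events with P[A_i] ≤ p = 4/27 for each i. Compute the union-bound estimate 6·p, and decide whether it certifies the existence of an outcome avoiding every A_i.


Union bound: P[∪_{i=1}^{6} A_i] ≤ Σ_i P[A_i] ≤ 6·p = 6·(4/27) = 8/9.
Numerically: 8/9 ≈ 0.889.
Is 8/9 < 1? YES.
Since P[∪ A_i] ≤ 8/9 < 1, the complement has P[∩ A_i^c] ≥ 1 − 8/9 = 1/9 > 0, so some outcome avoids every A_i.

6·p = 8/9 ≈ 0.889; existence CERTIFIED by the union bound.


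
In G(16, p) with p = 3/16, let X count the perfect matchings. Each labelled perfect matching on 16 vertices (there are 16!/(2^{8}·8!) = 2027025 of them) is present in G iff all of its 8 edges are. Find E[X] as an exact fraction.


K_16 has 16!/(2^{8}·8!) = 2027025 labelled perfect matchings.
For each such perfect matching H, let X_H = 1 if all 8 edges of H are present in G. Then P[X_H = 1] = p^{8} = (3/16)^{8} = 6561/4294967296.
Summing the indicators: E[X] = Σ_H E[X_H] = 2027025 · p^{8} = 2027025 · 6561/4294967296 = 13299311025/4294967296.
Numerically: E[X] ≈ 3.1.

E[X] = 2027025 · (3/16)^{8} = 13299311025/4294967296 ≈ 3.1.


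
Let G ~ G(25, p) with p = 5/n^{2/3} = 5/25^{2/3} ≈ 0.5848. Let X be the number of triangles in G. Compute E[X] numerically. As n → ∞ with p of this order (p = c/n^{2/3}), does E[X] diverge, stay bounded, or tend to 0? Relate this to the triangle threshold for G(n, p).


Number of potential triangles: C(25, 3) = 2300.
Each occurs with probability p³ ≈ (0.5848)³ ≈ 2.000000e-01.
By linearity: E[X] = C(25, 3)·p³ ≈ 2300 · 2.000000e-01 ≈ 460.0000.
Since α = 2/3 < 1, p = c/n^{2/3} ≫ 1/n is above the triangle threshold p ~ 1/n. Asymptotically E[X] ~ (c³/6)·n^{3(1−α)} = (5³/6)·n^{1} → ∞; triangles are abundant w.h.p.

E[X] ≈ 460.0000; in regime p = Θ(1/n^{2/3}) E[X] diverges (above the triangle threshold p ~ 1/n).


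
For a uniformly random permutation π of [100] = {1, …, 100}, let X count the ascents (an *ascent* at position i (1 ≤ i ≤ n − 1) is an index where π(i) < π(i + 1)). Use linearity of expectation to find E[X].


Write X = Σ X_I over i = 1, …, 99, with X_I the indicator of one ascent.
There are 99 indicators.
For each fixed i, the pair (π(i), π(i+1)) is a uniformly random ordered pair of distinct values from {1, …, 100}; by symmetry P[π(i) < π(i+1)] = 1/2.
By linearity: E[X] = 99 · (1/2) = (100 − 1) · (1/2) = 99/2 ≈ 49.50000.

E[X] = 99/2 = 49.50000.


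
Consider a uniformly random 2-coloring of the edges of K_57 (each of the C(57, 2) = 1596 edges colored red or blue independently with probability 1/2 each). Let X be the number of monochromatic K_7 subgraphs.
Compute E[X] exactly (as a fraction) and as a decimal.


Let X = Σ_S X_S over the C(57, 7) = 264385836 subsets S of size 7, where X_S = 1 if the K_7 on S is monochromatic.
For a fixed S, the K_7 on S has C(7, 2) = 21 edges. P[all 21 edges red] = (1/2)^21, and likewise for blue, so P[monochromatic] = 2·(1/2)^21 = 2^{1 − 21} = 1/1048576.
By linearity: E[X] = C(57, 7) · 2^{1 − 21} = 264385836 · 1/1048576 = 66096459/262144.
Numerically: E[X] ≈ 252.13798.

E[X] = C(57,7)·2^(1−C(7,2)) = 66096459/262144 ≈ 252.13798.


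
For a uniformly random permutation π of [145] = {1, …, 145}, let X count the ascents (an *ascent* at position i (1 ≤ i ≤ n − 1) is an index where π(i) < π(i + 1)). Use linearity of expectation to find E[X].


Write X = Σ X_I over i = 1, …, 144, with X_I the indicator of one ascent.
There are 144 indicators.
For each fixed i, the pair (π(i), π(i+1)) is a uniformly random ordered pair of distinct values from {1, …, 145}; by symmetry P[π(i) < π(i+1)] = 1/2.
By linearity: E[X] = 144 · (1/2) = (145 − 1) · (1/2) = 72 ≈ 72.000000.

E[X] = 72 = 72.000000.


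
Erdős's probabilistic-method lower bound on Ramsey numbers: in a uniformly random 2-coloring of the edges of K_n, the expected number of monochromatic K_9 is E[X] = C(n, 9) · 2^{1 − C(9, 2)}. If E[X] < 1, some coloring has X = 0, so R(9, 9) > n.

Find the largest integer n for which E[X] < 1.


We need C(n, 9) · 2^{1 − 36} < 1, i.e. C(n, 9) < 2^{36 − 1} = 34359738368.
Check values of n near the boundary:
  n = 63: C(63, 9) = 23667689815; 23667689815 < 34359738368? YES
  n = 64: C(64, 9) = 27540584512; 27540584512 < 34359738368? YES
  n = 65: C(65, 9) = 31966749880; 31966749880 < 34359738368? YES
  n = 66: C(66, 9) = 37014131440; 37014131440 < 34359738368? NO
The largest n with C(n, 9) < 34359738368 is n = 65 (where E[X] = 3995843735/4294967296 ≈ 0.93035). Hence R(9, 9) > 65, i.e. R(9, 9) ≥ 66.

Largest n = 65; hence R(9, 9) > 65.


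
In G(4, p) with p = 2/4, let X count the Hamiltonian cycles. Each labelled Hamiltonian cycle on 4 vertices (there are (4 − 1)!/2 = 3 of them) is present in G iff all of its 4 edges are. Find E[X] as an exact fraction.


K_4 has (4 − 1)!/2 = 3 labelled Hamiltonian cycles.
For each such Hamiltonian cycle H, let X_H = 1 if all 4 edges of H are present in G. Then P[X_H = 1] = p^{4} = (1/2)^{4} = 1/16.
Summing the indicators: E[X] = Σ_H E[X_H] = 3 · p^{4} = 3 · 1/16 = 3/16.
Numerically: E[X] ≈ 0.1875.

E[X] = 3 · (1/2)^{4} = 3/16 ≈ 0.1875.


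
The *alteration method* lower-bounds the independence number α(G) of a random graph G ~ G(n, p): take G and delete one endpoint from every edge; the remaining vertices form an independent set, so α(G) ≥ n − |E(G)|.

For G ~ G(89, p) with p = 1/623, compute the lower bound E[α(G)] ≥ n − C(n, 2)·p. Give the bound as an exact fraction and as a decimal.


E[|E(G)|] = C(89, 2)·p = 3916 · (1/623) = 44/7.
E[α(G)] ≥ n − E[|E(G)|] = 89 − 44/7 = 579/7.
Numerically: ≈ 82.714286.
(This is only a lower bound; the true E[α(G)] may be larger.)

E[α(G)] ≥ 579/7 ≈ 82.714286.


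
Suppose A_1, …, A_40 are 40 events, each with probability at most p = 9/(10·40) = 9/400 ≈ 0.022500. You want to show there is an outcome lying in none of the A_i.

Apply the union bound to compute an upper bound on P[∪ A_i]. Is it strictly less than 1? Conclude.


Union bound: P[∪_{i=1}^{40} A_i] ≤ Σ_i P[A_i] ≤ 40·p = 40·(9/400) = 9/10.
Numerically: 9/10 ≈ 0.900000.
Is 9/10 < 1? YES.
Since P[∪ A_i] ≤ 9/10 < 1, the complement has P[∩ A_i^c] ≥ 1 − 9/10 = 1/10 > 0, so some outcome avoids every A_i.

40·p = 9/10 ≈ 0.900000; existence CERTIFIED by the union bound.


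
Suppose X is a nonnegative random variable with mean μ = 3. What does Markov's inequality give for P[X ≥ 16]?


μ = E[X] = 3, a = 16.
Markov: P[X ≥ 16] ≤ μ/a = (3)/16 = 3/16.
Numerically: ≈ 0.188.
(Since a = 16 > μ = 3.000, the bound 3/16 is < 1 and informative.)

P[X ≥ 16] ≤ 3/16 ≈ 0.188.


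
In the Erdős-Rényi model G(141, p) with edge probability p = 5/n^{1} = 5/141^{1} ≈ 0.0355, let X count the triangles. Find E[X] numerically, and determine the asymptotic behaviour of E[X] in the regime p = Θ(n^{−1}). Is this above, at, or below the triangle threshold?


Number of potential triangles: C(141, 3) = 457310.
Each occurs with probability p³ ≈ (0.0355)³ ≈ 4.45916e-05.
By linearity: E[X] = C(141, 3)·p³ ≈ 457310 · 4.45916e-05 ≈ 20.392.
Here α = 1, so p = 5/n is exactly at the triangle threshold p ~ 1/n. Asymptotically E[X] → c³/6 = 5³/6 = 125/6 ≈ 20.833, a bounded constant. In this regime the triangle count is asymptotically Poisson(c³/6).

E[X] ≈ 20.392; in regime p = Θ(1/n^{1}) E[X] stays bounded (at the triangle threshold p ~ 1/n).


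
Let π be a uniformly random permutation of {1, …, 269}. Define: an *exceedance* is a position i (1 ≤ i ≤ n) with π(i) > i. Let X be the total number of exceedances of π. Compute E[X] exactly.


Write X = Σ_{i=1}^{269} X_i, where X_i = 1_{π(i) > i}.
For each fixed i, π(i) is uniform over {1, …, 269} (marginal of a uniform permutation), so P[π(i) > i] = (n − i)/n. Summing: Σ_{i=1}^{269} (n − i)/n = (0 + 1 + … + 268)/269 = 269(269 − 1)/(2·269) = (269 − 1)/2.
Hence E[X] = Σ_{i=1}^{269} (269 − i)/269 = 134 ≈ 134.0000.

E[X] = 134 = 134.0000.


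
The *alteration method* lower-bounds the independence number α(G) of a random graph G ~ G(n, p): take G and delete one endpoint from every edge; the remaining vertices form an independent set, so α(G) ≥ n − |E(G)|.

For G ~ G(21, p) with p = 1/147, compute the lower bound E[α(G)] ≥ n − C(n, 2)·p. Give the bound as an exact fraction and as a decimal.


E[|E(G)|] = C(21, 2)·p = 210 · (1/147) = 10/7.
E[α(G)] ≥ n − E[|E(G)|] = 21 − 10/7 = 137/7.
Numerically: ≈ 19.571429.
(This is only a lower bound; the true E[α(G)] may be larger.)

E[α(G)] ≥ 137/7 ≈ 19.571429.


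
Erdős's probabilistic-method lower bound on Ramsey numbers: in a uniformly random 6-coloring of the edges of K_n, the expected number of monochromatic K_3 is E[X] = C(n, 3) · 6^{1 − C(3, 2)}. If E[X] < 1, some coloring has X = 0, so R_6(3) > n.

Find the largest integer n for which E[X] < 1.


We need C(n, 3) · 6^{1 − 3} < 1, i.e. C(n, 3) < 6^{3 − 1} = 36.
Check values of n near the boundary:
  n = 6: C(6, 3) = 20; 20 < 36? YES
  n = 7: C(7, 3) = 35; 35 < 36? YES
  n = 8: C(8, 3) = 56; 56 < 36? NO
  n = 9: C(9, 3) = 84; 84 < 36? NO
The largest n with C(n, 3) < 36 is n = 7 (where E[X] = 35/36 ≈ 0.972222). Hence R_6(3) > 7, i.e. R_6(3) ≥ 8.

Largest n = 7; hence R_6(3) > 7.


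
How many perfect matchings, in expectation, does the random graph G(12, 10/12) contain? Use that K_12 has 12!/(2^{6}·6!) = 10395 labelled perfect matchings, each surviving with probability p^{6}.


K_12 has 12!/(2^{6}·6!) = 10395 labelled perfect matchings.
For each such perfect matching H, let X_H = 1 if all 6 edges of H are present in G. Then P[X_H = 1] = p^{6} = (5/6)^{6} = 15625/46656.
By linearity: E[X] = Σ_H E[X_H] = 10395 · p^{6} = 10395 · 15625/46656 = 6015625/1728.
Numerically: E[X] ≈ 3481.

E[X] = 10395 · (5/6)^{6} = 6015625/1728 ≈ 3481.


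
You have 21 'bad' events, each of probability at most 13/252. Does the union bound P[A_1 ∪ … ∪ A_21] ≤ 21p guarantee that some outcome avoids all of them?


Union bound: P[∪_{i=1}^{21} A_i] ≤ Σ_i P[A_i] ≤ 21·p = 21·(13/252) = 13/12.
Numerically: 13/12 ≈ 1.08333.
Is 13/12 < 1? NO.
Since the bound 13/12 is ≥ 1, the union bound is uninformative here; it does NOT by itself certify existence.

21·p = 13/12 ≈ 1.08333; existence NOT certified by the union bound.


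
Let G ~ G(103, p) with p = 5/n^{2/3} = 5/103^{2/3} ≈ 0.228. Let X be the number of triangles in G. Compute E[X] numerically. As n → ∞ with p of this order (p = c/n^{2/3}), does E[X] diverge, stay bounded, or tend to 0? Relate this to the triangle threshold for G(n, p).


Number of potential triangles: C(103, 3) = 176851.
Each occurs with probability p³ ≈ (0.228)³ ≈ 1.17824e-02.
By linearity: E[X] = C(103, 3)·p³ ≈ 176851 · 1.17824e-02 ≈ 2083.738.
Since α = 2/3 < 1, p = c/n^{2/3} ≫ 1/n is above the triangle threshold p ~ 1/n. Asymptotically E[X] ~ (c³/6)·n^{3(1−α)} = (5³/6)·n^{1} → ∞; triangles are abundant w.h.p.

E[X] ≈ 2083.738; in regime p = Θ(1/n^{2/3}) E[X] diverges (above the triangle threshold p ~ 1/n).


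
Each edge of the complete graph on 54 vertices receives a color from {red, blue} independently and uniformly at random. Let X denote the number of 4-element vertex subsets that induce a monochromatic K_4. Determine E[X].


Let X = Σ_S X_S over the C(54, 4) = 316251 subsets S of size 4, where X_S = 1 if the K_4 on S is monochromatic.
For a fixed S, the K_4 on S has C(4, 2) = 6 edges. P[all 6 edges red] = (1/2)^6, and likewise for blue, so P[monochromatic] = 2·(1/2)^6 = 2^{1 − 6} = 1/32.
By linearity of expectation: E[X] = C(54, 4) · 2^{1 − 6} = 316251 · 1/32 = 316251/32.
Numerically: E[X] ≈ 9882.84375.

E[X] = C(54,4)·2^(1−C(4,2)) = 316251/32 ≈ 9882.84375.


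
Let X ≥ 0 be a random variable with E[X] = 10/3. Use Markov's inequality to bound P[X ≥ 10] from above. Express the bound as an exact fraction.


μ = E[X] = 10/3, a = 10.
Markov: P[X ≥ 10] ≤ μ/a = (10/3)/10 = 1/3.
Numerically: ≈ 0.3333.
(Since a = 10 > μ = 3.3333, the bound 1/3 is < 1 and informative.)

P[X ≥ 10] ≤ 1/3 ≈ 0.3333.


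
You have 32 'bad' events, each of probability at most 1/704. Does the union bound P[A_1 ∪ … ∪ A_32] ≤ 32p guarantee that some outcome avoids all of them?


Union bound: P[∪_{i=1}^{32} A_i] ≤ Σ_i P[A_i] ≤ 32·p = 32·(1/704) = 1/22.
Numerically: 1/22 ≈ 0.045455.
Is 1/22 < 1? YES.
Since P[∪ A_i] ≤ 1/22 < 1, the complement has P[∩ A_i^c] ≥ 1 − 1/22 = 21/22 > 0, so some outcome avoids every A_i.

32·p = 1/22 ≈ 0.045455; existence CERTIFIED by the union bound.


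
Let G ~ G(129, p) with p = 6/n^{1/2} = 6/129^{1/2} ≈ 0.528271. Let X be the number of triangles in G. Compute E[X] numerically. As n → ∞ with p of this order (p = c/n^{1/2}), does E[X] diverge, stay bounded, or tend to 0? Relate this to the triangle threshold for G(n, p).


Number of potential triangles: C(129, 3) = 349504.
Each occurs with probability p³ ≈ (0.528271)³ ≈ 1.47424338e-01.
By linearity: E[X] = C(129, 3)·p³ ≈ 349504 · 1.47424338e-01 ≈ 51525.395760.
Since α = 1/2 < 1, p = c/n^{1/2} ≫ 1/n is above the triangle threshold p ~ 1/n. Asymptotically E[X] ~ (c³/6)·n^{3(1−α)} = (6³/6)·n^{1.5} → ∞; triangles are abundant w.h.p.

E[X] ≈ 51525.395760; in regime p = Θ(1/n^{1/2}) E[X] diverges (above the triangle threshold p ~ 1/n).


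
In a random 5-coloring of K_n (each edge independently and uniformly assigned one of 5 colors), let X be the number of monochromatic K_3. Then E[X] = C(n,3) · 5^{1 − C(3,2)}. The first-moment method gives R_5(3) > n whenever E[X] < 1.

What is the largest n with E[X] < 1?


We need C(n, 3) · 5^{1 − 3} < 1, i.e. C(n, 3) < 5^{3 − 1} = 25.
Check values of n near the boundary:
  n = 3: C(3, 3) = 1; 1 < 25? YES
  n = 4: C(4, 3) = 4; 4 < 25? YES
  n = 5: C(5, 3) = 10; 10 < 25? YES
  n = 6: C(6, 3) = 20; 20 < 25? YES
  n = 7: C(7, 3) = 35; 35 < 25? NO
The largest n with C(n, 3) < 25 is n = 6 (where E[X] = 4/5 ≈ 0.800000). Hence R_5(3) > 6, i.e. R_5(3) ≥ 7.

Largest n = 6; hence R_5(3) > 6.


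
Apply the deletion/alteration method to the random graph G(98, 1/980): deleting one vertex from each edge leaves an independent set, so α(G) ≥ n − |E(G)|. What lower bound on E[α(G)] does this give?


E[|E(G)|] = C(98, 2)·p = 4753 · (1/980) = 97/20.
E[α(G)] ≥ n − E[|E(G)|] = 98 − 97/20 = 1863/20.
Numerically: ≈ 93.15000.
(This is only a lower bound; the true E[α(G)] may be larger.)

E[α(G)] ≥ 1863/20 ≈ 93.15000.


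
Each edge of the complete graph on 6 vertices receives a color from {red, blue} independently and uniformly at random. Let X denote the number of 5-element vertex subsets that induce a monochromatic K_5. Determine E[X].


Let X = Σ_S X_S over the C(6, 5) = 6 subsets S of size 5, where X_S = 1 if the K_5 on S is monochromatic.
For a fixed S, the K_5 on S has C(5, 2) = 10 edges. P[all 10 edges red] = (1/2)^10, and likewise for blue, so P[monochromatic] = 2·(1/2)^10 = 2^{1 − 10} = 1/512.
By linearity: E[X] = C(6, 5) · 2^{1 − 10} = 6 · 1/512 = 3/256.
Numerically: E[X] ≈ 0.012.

E[X] = C(6,5)·2^(1−C(5,2)) = 3/256 ≈ 0.012.
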